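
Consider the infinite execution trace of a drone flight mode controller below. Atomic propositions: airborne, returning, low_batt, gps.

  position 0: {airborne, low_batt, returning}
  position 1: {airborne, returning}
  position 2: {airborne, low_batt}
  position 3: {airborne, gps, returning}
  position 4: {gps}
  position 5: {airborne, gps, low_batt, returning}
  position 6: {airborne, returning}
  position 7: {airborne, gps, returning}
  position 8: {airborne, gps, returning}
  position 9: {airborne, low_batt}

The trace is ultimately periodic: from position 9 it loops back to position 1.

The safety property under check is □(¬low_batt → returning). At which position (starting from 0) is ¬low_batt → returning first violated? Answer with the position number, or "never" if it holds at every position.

Check ¬low_batt → returning at each position in order: 0 ✓, 1 ✓, 2 ✓, 3 ✓.
At position 4 the labels are {gps}, so ¬low_batt → returning is false there. This is the first violation.

4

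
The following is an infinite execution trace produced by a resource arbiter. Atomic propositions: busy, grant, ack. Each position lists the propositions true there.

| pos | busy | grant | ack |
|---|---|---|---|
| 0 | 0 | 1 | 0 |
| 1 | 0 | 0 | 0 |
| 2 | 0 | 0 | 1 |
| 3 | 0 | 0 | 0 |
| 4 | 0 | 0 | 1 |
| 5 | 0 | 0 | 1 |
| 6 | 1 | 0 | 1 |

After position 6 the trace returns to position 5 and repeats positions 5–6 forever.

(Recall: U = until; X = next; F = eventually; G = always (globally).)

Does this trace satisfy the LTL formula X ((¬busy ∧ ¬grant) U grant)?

The position after 0 is 1; (¬busy ∧ ¬grant) U grant is false there.

Does not hold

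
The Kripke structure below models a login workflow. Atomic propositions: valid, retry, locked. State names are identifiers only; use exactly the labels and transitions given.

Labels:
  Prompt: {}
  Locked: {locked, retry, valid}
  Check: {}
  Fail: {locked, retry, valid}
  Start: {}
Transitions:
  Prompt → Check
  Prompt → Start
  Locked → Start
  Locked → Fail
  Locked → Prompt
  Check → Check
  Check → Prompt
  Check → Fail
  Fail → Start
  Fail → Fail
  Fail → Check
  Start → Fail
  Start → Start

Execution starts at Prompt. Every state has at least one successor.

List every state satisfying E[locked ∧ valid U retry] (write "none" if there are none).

States satisfying locked ∧ valid: {Locked, Fail}.
States satisfying retry: {Locked, Fail}.
States satisfying E[locked ∧ valid U retry]: {Locked, Fail}.

{Locked, Fail}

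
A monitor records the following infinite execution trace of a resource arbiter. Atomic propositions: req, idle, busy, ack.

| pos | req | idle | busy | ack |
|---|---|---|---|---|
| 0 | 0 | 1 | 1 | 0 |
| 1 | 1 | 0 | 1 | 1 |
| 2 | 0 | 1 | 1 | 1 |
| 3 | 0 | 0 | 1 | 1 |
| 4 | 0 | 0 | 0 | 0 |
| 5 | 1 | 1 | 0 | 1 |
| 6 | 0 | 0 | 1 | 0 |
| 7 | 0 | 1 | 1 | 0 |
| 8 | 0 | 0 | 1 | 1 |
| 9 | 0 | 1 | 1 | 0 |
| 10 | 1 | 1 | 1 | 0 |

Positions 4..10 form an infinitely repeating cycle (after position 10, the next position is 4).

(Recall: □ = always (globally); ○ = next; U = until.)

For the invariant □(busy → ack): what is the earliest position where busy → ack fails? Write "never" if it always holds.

At position 0 the labels are {busy, idle}, so busy → ack is false there. This is the first violation.

0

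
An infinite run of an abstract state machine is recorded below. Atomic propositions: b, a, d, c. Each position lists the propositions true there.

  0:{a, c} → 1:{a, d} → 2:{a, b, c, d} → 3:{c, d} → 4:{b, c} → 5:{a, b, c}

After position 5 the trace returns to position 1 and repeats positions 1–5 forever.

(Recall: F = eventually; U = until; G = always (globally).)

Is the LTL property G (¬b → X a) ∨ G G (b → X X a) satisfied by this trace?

Violated

¬b → X a must hold at every position from 0 onward. It fails at position 3, so G (¬b → X a) is false.
Positions where ¬b holds: 0, 1, 3.
Check X a at each: 0→ok, 1→ok, 3→fails.
G (b → X X a) must hold at every position from 0 onward. It fails at position 0, so G G (b → X X a) is false.
At position 0: G (¬b → X a) is false; G G (b → X X a) is false; so G (¬b → X a) ∨ G G (b → X X a) is false.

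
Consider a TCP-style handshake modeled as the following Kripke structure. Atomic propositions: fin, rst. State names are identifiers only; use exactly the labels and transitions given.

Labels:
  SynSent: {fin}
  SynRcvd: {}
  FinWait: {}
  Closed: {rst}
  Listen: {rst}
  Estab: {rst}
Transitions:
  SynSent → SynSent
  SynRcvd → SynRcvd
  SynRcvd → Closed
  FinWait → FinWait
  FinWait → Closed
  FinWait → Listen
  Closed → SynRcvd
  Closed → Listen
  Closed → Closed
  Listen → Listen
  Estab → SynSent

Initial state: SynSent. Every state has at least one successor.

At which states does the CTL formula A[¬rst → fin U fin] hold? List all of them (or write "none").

{SynSent, Estab}

States satisfying ¬rst → fin: {SynSent, Closed, Listen, Estab}.
States satisfying fin: {SynSent}.
States satisfying A[¬rst → fin U fin]: {SynSent, Estab}.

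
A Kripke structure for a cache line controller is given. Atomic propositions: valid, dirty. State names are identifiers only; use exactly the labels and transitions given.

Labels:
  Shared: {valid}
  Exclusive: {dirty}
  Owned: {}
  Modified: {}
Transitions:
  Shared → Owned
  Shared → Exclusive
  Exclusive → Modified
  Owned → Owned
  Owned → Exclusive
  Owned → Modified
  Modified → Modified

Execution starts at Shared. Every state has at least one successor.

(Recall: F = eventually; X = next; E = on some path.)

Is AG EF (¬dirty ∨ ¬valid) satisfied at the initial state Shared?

States satisfying EF (¬dirty ∨ ¬valid): {Shared, Exclusive, Owned, Modified}.
States satisfying AG EF (¬dirty ∨ ¬valid): {Shared, Exclusive, Owned, Modified}.
Every state reachable from Shared satisfies EF (¬dirty ∨ ¬valid).
Shared ∈ Sat(AG EF (¬dirty ∨ ¬valid)).

Satisfied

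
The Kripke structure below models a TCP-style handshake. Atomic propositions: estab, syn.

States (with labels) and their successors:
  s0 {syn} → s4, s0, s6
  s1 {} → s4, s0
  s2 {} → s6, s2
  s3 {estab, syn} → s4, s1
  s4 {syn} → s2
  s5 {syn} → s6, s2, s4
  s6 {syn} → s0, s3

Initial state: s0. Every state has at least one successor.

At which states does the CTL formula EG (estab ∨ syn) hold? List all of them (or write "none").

States satisfying estab ∨ syn: {s0, s3, s4, s5, s6}.
States satisfying EG (estab ∨ syn): {s0, s5, s6}.

{s0, s5, s6}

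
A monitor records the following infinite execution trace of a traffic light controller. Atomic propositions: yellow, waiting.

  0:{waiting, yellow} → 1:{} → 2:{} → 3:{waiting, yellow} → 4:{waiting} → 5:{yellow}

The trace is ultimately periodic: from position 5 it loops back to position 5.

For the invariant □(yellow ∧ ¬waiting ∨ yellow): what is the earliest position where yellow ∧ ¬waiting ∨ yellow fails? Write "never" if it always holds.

1

Check yellow ∧ ¬waiting ∨ yellow at each position in order: 0 ✓.
At position 1 the labels are {}, so yellow ∧ ¬waiting ∨ yellow is false there. This is the first violation.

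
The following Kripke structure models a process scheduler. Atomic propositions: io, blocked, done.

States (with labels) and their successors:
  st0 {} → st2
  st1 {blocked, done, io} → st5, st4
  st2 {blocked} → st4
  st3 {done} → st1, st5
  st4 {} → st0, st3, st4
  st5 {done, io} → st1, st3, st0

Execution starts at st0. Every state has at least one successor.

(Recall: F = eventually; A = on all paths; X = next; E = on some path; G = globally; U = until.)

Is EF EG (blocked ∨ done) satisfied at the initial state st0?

States satisfying EG (blocked ∨ done): {st1, st3, st5}.
States satisfying EF EG (blocked ∨ done): {st0, st1, st2, st3, st4, st5}.
Some path from st0 reaches a state where EG (blocked ∨ done) holds.
st0 ∈ Sat(EF EG (blocked ∨ done)).

Holds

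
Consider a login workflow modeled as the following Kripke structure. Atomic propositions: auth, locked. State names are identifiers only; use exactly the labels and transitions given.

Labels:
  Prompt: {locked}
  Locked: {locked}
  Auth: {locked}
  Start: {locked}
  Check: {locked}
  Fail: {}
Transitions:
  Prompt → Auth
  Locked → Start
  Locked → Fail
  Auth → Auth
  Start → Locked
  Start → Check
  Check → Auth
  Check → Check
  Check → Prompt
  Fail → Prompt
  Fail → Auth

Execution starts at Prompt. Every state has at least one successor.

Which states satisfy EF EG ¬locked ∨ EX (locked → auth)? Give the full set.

States satisfying EG ¬locked: ∅.
States satisfying EF EG ¬locked: ∅.
States satisfying locked → auth: {Fail}.
States satisfying EX (locked → auth): {Locked}.
States satisfying EF EG ¬locked ∨ EX (locked → auth): {Locked}.

{Locked}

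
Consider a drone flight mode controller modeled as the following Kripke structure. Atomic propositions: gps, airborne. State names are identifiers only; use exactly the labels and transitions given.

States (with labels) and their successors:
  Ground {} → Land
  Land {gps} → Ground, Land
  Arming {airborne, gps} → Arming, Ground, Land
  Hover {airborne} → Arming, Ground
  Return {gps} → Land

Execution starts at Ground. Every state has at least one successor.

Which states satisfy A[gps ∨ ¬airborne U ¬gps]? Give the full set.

{Ground, Hover}

States satisfying gps ∨ ¬airborne: {Ground, Land, Arming, Return}.
States satisfying ¬gps: {Ground, Hover}.
States satisfying A[gps ∨ ¬airborne U ¬gps]: {Ground, Hover}.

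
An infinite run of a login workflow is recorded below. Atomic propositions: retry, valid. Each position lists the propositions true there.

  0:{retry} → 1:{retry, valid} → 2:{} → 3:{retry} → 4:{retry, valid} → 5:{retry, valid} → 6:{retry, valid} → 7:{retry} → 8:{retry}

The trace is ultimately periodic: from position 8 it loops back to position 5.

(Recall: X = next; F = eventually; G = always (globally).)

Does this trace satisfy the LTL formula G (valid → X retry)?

Violated

valid → X retry must hold at every position from 0 onward. It fails at position 1, so G (valid → X retry) is false.
Positions where valid holds: 1, 4, 5, 6.
Check X retry at each: 1→fails, 4→ok, 5→ok, 6→ok.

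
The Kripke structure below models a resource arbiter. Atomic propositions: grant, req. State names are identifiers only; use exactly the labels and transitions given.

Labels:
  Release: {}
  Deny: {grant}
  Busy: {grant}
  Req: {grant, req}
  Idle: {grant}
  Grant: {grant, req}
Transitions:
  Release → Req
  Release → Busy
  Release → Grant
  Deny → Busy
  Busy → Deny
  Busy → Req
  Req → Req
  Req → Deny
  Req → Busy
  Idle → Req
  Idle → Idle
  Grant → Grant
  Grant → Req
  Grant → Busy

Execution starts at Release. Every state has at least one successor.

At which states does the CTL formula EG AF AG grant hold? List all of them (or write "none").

{Release, Deny, Busy, Req, Idle, Grant}

States satisfying AF AG grant: {Release, Deny, Busy, Req, Idle, Grant}.
States satisfying EG AF AG grant: {Release, Deny, Busy, Req, Idle, Grant}.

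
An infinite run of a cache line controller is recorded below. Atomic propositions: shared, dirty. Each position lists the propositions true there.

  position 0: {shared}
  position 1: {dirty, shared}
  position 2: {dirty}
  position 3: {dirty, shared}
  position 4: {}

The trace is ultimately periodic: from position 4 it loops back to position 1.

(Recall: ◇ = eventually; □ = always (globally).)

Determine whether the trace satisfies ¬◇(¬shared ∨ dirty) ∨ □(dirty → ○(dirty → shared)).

dirty → ○(dirty → shared) must hold at every position from 0 onward. It fails at position 1, so □(dirty → ○(dirty → shared)) is false.
Positions where dirty holds: 1, 2, 3.
Check ○(dirty → shared) at each: 1→fails, 2→ok, 3→ok.
At position 0: ¬◇(¬shared ∨ dirty) is false; □(dirty → ○(dirty → shared)) is false; so ¬◇(¬shared ∨ dirty) ∨ □(dirty → ○(dirty → shared)) is false.

No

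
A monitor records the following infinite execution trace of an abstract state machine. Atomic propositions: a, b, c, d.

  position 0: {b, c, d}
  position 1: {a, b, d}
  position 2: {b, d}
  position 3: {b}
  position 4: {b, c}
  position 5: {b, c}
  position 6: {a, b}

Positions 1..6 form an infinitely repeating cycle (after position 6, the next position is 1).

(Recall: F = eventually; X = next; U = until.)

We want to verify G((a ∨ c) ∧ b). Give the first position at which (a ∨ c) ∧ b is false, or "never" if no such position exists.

Check (a ∨ c) ∧ b at each position in order: 0 ✓, 1 ✓.
At position 2 the labels are {b, d}, so (a ∨ c) ∧ b is false there. This is the first violation.

2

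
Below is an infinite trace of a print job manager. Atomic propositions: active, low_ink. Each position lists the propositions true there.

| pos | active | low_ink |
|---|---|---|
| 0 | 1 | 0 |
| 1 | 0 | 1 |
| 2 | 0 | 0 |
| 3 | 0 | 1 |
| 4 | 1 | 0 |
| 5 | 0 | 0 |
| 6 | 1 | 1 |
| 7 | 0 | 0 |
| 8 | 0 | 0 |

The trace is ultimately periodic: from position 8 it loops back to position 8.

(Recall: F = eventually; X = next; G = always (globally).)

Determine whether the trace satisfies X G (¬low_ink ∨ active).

The position after 0 is 1; G (¬low_ink ∨ active) is false there.

Does not hold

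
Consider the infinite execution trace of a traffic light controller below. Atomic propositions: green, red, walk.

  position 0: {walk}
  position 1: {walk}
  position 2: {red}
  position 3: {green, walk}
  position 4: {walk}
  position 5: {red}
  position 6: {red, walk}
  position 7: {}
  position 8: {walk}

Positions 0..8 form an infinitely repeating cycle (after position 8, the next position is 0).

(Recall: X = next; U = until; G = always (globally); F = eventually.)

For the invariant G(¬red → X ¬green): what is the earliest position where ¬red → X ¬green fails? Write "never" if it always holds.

¬red → X ¬green holds at every position 0..8, and those are all the positions the trace ever visits, so the invariant G(¬red → X ¬green) is never violated.

never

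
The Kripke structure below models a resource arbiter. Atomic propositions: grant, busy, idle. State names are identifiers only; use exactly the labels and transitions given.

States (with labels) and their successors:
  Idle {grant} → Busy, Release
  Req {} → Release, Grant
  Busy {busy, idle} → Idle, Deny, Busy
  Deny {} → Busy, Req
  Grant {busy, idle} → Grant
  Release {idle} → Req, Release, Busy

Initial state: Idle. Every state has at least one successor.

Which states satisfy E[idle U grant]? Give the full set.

{Idle, Busy, Release}

States satisfying idle: {Busy, Grant, Release}.
States satisfying grant: {Idle}.
States satisfying E[idle U grant]: {Idle, Busy, Release}.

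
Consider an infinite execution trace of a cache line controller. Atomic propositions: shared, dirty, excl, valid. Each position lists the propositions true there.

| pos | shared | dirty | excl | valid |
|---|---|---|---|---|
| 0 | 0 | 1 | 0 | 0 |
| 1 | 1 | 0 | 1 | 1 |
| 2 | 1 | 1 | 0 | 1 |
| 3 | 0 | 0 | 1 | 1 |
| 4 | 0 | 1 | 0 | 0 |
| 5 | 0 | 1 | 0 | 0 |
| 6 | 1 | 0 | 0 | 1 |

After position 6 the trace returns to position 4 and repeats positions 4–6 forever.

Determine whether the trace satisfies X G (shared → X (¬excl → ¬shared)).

The position after 0 is 1; G (shared → X (¬excl → ¬shared)) is false there.

Violated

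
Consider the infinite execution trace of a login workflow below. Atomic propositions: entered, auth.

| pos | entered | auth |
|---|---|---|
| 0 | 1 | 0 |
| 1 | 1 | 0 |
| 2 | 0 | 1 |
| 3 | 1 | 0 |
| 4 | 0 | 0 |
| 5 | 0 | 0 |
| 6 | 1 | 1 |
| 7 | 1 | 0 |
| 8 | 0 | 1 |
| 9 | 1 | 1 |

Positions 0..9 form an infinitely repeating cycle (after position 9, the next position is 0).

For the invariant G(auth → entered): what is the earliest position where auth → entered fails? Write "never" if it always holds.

2

Check auth → entered at each position in order: 0 ✓, 1 ✓.
At position 2 the labels are {auth}, so auth → entered is false there. This is the first violation.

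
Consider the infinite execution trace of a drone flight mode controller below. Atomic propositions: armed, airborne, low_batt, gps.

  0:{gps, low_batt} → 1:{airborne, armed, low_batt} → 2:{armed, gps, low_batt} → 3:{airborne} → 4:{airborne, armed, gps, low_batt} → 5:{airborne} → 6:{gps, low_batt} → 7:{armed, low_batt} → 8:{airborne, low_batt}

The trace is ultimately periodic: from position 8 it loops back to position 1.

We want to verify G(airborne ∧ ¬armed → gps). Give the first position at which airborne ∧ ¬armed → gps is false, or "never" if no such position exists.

Check airborne ∧ ¬armed → gps at each position in order: 0 ✓, 1 ✓, 2 ✓.
At position 3 the labels are {airborne}, so airborne ∧ ¬armed → gps is false there. This is the first violation.

3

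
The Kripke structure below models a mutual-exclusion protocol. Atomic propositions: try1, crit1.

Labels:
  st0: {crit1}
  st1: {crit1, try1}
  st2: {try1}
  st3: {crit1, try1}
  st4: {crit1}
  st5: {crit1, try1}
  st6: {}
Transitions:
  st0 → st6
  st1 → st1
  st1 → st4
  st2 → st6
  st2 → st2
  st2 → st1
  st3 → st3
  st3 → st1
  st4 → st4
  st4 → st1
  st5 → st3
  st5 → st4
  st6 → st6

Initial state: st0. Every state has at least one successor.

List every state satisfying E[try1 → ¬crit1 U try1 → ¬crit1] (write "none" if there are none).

{st0, st2, st4, st6}

States satisfying try1 → ¬crit1: {st0, st2, st4, st6}.
States satisfying E[try1 → ¬crit1 U try1 → ¬crit1]: {st0, st2, st4, st6}.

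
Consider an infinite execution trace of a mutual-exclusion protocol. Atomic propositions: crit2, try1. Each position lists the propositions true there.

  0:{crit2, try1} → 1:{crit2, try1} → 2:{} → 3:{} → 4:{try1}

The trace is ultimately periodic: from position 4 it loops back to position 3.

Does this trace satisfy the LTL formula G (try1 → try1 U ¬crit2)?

try1 → try1 U ¬crit2 holds at every position 0..4, and those are all positions ever visited, so G (try1 → try1 U ¬crit2) holds.
Positions where try1 holds: 0, 1, 4.
Check try1 U ¬crit2 at each: 0→ok, 1→ok, 4→ok.

Yes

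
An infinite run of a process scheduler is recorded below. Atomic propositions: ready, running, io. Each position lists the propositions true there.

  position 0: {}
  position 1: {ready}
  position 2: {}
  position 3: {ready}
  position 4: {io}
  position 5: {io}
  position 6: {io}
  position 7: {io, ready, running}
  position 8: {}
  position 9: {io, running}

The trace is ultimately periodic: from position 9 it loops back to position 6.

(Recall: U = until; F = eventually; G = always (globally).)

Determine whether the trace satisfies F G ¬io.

G ¬io is false at every position 0..9, so it never becomes true and F G ¬io fails.

Does not hold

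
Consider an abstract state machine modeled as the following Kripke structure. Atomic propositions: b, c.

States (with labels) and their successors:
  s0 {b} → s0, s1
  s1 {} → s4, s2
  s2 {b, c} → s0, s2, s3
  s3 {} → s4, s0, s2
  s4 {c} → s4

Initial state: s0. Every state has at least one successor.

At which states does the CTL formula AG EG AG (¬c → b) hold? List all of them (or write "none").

States satisfying EG AG (¬c → b): {s4}.
States satisfying AG EG AG (¬c → b): {s4}.

{s4}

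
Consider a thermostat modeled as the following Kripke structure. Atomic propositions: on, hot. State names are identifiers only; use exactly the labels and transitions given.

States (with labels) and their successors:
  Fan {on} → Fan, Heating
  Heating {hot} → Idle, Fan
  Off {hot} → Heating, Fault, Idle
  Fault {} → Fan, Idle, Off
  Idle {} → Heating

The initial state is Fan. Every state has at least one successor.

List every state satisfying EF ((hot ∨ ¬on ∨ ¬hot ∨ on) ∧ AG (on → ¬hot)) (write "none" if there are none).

States satisfying (hot ∨ ¬on ∨ ¬hot ∨ on) ∧ AG (on → ¬hot): {Fan, Heating, Off, Fault, Idle}.
States satisfying EF ((hot ∨ ¬on ∨ ¬hot ∨ on) ∧ AG (on → ¬hot)): {Fan, Heating, Off, Fault, Idle}.

{Fan, Heating, Off, Fault, Idle}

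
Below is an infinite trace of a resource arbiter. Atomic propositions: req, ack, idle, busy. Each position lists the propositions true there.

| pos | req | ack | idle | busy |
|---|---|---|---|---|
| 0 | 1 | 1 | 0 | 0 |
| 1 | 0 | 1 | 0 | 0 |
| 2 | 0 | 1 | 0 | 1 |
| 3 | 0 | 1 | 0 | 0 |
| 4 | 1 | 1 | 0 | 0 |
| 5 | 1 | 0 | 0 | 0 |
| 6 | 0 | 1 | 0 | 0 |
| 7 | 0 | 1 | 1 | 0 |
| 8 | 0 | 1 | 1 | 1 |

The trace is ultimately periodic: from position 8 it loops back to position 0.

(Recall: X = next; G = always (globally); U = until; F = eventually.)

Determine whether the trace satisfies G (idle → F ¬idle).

idle → F ¬idle holds at every position 0..8, and those are all positions ever visited, so G (idle → F ¬idle) holds.
Positions where idle holds: 7, 8.
Check F ¬idle at each: 7→ok, 8→ok.

Yes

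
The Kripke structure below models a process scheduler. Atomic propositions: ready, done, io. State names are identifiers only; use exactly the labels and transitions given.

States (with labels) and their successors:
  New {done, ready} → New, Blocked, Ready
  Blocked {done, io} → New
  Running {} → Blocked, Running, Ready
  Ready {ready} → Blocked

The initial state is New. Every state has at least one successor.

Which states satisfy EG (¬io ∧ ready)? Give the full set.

{New}

States satisfying ¬io ∧ ready: {New, Ready}.
States satisfying EG (¬io ∧ ready): {New}.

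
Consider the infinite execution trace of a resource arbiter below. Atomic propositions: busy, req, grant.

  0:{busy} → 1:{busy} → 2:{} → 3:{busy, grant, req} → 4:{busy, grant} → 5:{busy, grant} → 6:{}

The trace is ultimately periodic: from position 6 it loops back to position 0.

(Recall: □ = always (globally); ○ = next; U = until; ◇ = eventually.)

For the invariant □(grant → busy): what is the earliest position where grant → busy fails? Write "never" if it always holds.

never

grant → busy holds at every position 0..6, and those are all the positions the trace ever visits, so the invariant □(grant → busy) is never violated.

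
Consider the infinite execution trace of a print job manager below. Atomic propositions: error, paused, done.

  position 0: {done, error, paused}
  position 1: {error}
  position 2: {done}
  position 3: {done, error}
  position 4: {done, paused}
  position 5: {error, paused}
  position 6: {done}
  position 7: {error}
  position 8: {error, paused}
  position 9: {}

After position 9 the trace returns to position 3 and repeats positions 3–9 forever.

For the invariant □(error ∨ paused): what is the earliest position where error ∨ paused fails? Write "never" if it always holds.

2

Check error ∨ paused at each position in order: 0 ✓, 1 ✓.
At position 2 the labels are {done}, so error ∨ paused is false there. This is the first violation.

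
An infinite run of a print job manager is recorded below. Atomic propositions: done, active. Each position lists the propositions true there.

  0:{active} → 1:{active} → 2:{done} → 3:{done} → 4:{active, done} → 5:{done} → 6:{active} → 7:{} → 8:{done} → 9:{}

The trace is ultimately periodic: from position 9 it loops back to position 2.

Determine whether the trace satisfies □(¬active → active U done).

¬active → active U done must hold at every position from 0 onward. It fails at position 7, so □(¬active → active U done) is false.
Positions where ¬active holds: 2, 3, 5, 7, 8, 9.
Check active U done at each: 2→ok, 3→ok, 5→ok, 7→fails, 8→ok, 9→fails.

Does not hold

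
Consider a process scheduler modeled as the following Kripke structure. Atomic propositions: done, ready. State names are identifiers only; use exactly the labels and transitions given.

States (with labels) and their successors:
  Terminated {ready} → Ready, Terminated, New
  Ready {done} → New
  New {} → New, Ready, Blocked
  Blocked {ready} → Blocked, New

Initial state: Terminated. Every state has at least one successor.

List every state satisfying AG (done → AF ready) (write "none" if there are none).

none

States satisfying done → AF ready: {Terminated, New, Blocked}.
States satisfying AG (done → AF ready): ∅.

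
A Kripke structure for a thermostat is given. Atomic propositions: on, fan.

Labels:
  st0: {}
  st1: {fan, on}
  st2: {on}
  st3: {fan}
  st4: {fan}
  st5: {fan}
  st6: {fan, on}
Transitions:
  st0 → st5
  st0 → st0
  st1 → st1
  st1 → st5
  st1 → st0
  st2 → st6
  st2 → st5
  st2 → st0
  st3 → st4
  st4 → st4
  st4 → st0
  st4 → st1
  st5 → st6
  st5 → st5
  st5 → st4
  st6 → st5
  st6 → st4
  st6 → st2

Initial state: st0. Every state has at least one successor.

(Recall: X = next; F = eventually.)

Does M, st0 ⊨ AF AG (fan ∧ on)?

States satisfying AG (fan ∧ on): ∅.
States satisfying AF AG (fan ∧ on): ∅.
There is a path from st0 along which AG (fan ∧ on) never holds.
st0 ∉ Sat(AF AG (fan ∧ on)).

Violated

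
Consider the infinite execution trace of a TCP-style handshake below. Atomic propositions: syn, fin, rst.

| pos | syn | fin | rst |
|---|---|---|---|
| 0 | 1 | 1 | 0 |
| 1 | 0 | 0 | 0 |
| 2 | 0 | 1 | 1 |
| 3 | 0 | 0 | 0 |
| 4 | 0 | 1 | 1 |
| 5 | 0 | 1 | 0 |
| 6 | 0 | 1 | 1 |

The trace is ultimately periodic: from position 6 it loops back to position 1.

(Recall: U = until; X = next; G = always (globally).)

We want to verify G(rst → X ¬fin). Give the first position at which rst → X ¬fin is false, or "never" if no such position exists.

Check rst → X ¬fin at each position in order: 0 ✓, 1 ✓, 2 ✓, 3 ✓.
At position 4 the labels are {fin, rst} and the next position 5 has {fin}, so rst → X ¬fin is false there. This is the first violation.

4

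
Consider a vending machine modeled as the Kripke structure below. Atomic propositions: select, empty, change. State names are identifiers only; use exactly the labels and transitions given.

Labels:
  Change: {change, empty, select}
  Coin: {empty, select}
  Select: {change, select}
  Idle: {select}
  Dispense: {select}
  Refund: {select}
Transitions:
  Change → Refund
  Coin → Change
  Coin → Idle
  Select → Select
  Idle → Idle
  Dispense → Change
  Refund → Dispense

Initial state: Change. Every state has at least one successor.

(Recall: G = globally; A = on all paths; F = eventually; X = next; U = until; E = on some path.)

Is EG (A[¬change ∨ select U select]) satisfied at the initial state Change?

Satisfied

States satisfying A[¬change ∨ select U select]: {Change, Coin, Select, Idle, Dispense, Refund}.
States satisfying EG (A[¬change ∨ select U select]): {Change, Coin, Select, Idle, Dispense, Refund}.
Change ∈ Sat(EG (A[¬change ∨ select U select])).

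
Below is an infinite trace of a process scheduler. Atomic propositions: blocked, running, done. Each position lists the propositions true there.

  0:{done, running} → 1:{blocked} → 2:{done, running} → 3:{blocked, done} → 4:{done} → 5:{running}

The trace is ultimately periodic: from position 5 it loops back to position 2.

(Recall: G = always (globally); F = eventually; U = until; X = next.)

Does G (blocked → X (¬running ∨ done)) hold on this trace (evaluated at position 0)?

Holds

blocked → X (¬running ∨ done) holds at every position 0..5, and those are all positions ever visited, so G (blocked → X (¬running ∨ done)) holds.
Positions where blocked holds: 1, 3.
Check X (¬running ∨ done) at each: 1→ok, 3→ok.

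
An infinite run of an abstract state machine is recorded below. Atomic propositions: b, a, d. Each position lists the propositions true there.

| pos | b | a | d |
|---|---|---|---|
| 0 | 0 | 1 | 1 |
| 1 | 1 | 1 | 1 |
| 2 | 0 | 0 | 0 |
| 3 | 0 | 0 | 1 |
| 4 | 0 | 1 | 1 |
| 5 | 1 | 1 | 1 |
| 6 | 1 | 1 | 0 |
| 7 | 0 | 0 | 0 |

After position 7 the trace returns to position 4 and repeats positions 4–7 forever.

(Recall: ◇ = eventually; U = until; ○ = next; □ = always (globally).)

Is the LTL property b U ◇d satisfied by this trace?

Yes

Walking from position 0: ◇d first holds at position 0, and b holds at every earlier position along the way, so b U ◇d holds.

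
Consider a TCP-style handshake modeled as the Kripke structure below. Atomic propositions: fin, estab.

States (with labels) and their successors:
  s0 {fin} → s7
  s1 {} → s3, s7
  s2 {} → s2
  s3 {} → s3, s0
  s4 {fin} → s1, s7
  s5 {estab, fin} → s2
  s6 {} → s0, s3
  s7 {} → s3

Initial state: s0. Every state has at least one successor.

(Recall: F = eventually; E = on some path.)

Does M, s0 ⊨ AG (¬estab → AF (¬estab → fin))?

Does not hold

States satisfying ¬estab → AF (¬estab → fin): {s0, s4, s5}.
States satisfying AG (¬estab → AF (¬estab → fin)): ∅.
s3 is reachable from s0 and violates ¬estab → AF (¬estab → fin), so AG fails at s0.
s0 ∉ Sat(AG (¬estab → AF (¬estab → fin))).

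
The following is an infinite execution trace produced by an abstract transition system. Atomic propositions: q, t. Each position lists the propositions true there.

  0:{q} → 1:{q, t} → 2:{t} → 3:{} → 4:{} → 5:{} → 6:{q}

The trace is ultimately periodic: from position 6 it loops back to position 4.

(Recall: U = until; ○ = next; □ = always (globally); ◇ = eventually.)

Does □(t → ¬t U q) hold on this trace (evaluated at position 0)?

Violated

t → ¬t U q must hold at every position from 0 onward. It fails at position 2, so □(t → ¬t U q) is false.
Positions where t holds: 1, 2.
Check ¬t U q at each: 1→ok, 2→fails.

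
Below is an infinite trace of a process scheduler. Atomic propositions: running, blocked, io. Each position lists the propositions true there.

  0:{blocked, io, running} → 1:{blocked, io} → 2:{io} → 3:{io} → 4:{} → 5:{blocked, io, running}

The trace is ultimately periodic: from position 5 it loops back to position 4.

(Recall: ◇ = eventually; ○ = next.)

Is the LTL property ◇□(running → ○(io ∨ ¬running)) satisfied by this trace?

□(running → ○(io ∨ ¬running)) holds at position 0, which is reachable from 0, so ◇□(running → ○(io ∨ ¬running)) holds.

Holds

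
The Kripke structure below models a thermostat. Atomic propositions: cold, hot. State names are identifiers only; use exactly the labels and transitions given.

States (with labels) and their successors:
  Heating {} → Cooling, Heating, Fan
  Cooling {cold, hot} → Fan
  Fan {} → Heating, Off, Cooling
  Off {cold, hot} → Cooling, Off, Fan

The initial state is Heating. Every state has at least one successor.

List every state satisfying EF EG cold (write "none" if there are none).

States satisfying EG cold: {Off}.
States satisfying EF EG cold: {Heating, Cooling, Fan, Off}.

{Heating, Cooling, Fan, Off}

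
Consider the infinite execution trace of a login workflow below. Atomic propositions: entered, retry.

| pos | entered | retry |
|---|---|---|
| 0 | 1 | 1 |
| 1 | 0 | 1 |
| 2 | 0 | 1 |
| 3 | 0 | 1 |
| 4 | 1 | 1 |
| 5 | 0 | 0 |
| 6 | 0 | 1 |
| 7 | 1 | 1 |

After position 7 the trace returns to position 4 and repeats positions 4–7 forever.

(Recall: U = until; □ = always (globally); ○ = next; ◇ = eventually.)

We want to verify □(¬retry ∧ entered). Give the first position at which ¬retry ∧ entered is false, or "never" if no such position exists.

0

At position 0 the labels are {entered, retry}, so ¬retry ∧ entered is false there. This is the first violation.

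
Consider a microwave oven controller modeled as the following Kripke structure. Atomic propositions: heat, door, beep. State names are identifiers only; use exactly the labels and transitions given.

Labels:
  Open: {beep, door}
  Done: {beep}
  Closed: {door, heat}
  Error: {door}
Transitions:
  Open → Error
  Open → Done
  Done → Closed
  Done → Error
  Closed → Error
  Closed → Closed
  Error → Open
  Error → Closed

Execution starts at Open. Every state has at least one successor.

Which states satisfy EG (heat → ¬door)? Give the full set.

{Open, Done, Error}

States satisfying heat → ¬door: {Open, Done, Error}.
States satisfying EG (heat → ¬door): {Open, Done, Error}.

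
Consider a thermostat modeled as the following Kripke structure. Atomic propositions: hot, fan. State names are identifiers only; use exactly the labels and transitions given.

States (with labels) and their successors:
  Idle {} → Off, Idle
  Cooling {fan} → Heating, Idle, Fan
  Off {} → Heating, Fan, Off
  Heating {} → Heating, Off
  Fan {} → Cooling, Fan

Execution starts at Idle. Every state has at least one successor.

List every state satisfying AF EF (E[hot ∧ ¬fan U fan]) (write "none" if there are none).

{Idle, Cooling, Off, Heating, Fan}

States satisfying EF (E[hot ∧ ¬fan U fan]): {Idle, Cooling, Off, Heating, Fan}.
States satisfying AF EF (E[hot ∧ ¬fan U fan]): {Idle, Cooling, Off, Heating, Fan}.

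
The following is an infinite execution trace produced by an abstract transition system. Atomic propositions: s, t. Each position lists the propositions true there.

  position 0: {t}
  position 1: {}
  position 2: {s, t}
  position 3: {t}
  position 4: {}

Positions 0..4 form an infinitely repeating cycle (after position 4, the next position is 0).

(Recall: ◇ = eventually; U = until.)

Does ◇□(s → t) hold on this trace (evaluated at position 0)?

Satisfied

□(s → t) holds at position 0, which is reachable from 0, so ◇□(s → t) holds.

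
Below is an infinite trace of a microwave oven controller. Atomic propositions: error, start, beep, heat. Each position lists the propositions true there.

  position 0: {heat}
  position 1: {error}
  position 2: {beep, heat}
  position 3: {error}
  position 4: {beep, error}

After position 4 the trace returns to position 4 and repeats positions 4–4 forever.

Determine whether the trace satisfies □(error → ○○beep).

error → ○○beep must hold at every position from 0 onward. It fails at position 1, so □(error → ○○beep) is false.
Positions where error holds: 1, 3, 4.
Check ○○beep at each: 1→fails, 3→ok, 4→ok.

No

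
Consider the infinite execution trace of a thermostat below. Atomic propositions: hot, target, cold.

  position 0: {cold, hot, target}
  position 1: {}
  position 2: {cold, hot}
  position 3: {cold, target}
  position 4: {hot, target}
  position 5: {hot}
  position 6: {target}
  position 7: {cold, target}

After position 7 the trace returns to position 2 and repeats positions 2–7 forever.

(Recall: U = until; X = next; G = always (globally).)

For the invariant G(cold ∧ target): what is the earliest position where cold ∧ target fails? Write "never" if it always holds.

Check cold ∧ target at each position in order: 0 ✓.
At position 1 the labels are {}, so cold ∧ target is false there. This is the first violation.

1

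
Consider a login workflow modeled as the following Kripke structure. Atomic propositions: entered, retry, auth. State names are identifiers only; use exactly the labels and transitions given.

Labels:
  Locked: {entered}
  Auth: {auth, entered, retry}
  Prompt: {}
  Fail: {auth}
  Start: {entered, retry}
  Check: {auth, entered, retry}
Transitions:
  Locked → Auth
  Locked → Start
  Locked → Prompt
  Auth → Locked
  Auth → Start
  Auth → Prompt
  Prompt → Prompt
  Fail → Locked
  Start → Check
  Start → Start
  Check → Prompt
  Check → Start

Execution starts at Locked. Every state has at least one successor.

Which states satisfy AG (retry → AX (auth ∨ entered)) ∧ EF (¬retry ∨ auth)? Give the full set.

States satisfying retry → AX (auth ∨ entered): {Locked, Prompt, Fail, Start}.
States satisfying AG (retry → AX (auth ∨ entered)): {Prompt}.
States satisfying ¬retry ∨ auth: {Locked, Auth, Prompt, Fail, Check}.
States satisfying EF (¬retry ∨ auth): {Locked, Auth, Prompt, Fail, Start, Check}.
States satisfying AG (retry → AX (auth ∨ entered)) ∧ EF (¬retry ∨ auth): {Prompt}.

{Prompt}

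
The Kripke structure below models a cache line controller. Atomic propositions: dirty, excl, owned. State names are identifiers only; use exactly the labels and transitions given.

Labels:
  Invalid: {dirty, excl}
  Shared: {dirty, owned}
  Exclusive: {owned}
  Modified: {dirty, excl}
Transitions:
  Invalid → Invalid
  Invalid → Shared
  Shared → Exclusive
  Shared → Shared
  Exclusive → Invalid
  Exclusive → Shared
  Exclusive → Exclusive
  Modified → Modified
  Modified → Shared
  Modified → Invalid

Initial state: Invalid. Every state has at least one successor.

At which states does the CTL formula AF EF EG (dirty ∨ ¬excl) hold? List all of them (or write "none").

States satisfying EF EG (dirty ∨ ¬excl): {Invalid, Shared, Exclusive, Modified}.
States satisfying AF EF EG (dirty ∨ ¬excl): {Invalid, Shared, Exclusive, Modified}.

{Invalid, Shared, Exclusive, Modified}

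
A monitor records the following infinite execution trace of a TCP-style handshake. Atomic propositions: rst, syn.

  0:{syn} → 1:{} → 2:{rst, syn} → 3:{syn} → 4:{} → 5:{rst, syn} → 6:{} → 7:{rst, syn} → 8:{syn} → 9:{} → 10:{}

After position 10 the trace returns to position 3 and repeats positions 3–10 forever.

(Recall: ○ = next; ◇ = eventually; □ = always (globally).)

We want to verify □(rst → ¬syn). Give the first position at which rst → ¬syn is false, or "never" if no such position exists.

2

Check rst → ¬syn at each position in order: 0 ✓, 1 ✓.
At position 2 the labels are {rst, syn}, so rst → ¬syn is false there. This is the first violation.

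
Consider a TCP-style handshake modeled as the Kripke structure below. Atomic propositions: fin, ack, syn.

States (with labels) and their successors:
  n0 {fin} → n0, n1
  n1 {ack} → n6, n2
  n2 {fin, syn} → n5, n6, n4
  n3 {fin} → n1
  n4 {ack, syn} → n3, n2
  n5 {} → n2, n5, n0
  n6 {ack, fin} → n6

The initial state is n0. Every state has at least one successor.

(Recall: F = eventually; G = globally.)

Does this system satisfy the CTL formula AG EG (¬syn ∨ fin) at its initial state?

No

States satisfying EG (¬syn ∨ fin): {n0, n1, n2, n3, n5, n6}.
States satisfying AG EG (¬syn ∨ fin): {n6}.
n4 is reachable from n0 and violates EG (¬syn ∨ fin), so AG fails at n0.
n0 ∉ Sat(AG EG (¬syn ∨ fin)).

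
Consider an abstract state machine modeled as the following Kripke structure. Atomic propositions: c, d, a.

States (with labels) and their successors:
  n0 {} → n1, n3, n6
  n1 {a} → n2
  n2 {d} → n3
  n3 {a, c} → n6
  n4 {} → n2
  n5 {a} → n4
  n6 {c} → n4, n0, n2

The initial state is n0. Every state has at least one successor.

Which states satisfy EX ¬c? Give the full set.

{n0, n1, n4, n5, n6}

States satisfying ¬c: {n0, n1, n2, n4, n5}.
States satisfying EX ¬c: {n0, n1, n4, n5, n6}.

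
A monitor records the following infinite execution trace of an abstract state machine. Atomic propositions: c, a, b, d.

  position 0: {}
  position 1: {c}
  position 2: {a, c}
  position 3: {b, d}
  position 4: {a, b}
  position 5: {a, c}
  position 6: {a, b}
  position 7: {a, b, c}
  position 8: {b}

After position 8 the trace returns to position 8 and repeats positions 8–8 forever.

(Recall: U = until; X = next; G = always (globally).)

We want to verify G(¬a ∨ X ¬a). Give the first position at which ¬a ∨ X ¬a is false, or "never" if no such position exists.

4

Check ¬a ∨ X ¬a at each position in order: 0 ✓, 1 ✓, 2 ✓, 3 ✓.
At position 4 the labels are {a, b} and the next position 5 has {a, c}, so ¬a ∨ X ¬a is false there. This is the first violation.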